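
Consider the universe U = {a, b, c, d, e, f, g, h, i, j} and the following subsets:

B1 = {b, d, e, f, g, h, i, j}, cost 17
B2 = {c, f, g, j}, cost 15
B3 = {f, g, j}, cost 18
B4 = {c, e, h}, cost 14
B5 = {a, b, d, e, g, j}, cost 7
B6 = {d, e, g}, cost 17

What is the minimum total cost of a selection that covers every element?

38

B1, B4, B5 cover every element at cost 17 + 14 + 7 = 38.
Any cover uses at least 3 sets; among all covering selections none totals below 38.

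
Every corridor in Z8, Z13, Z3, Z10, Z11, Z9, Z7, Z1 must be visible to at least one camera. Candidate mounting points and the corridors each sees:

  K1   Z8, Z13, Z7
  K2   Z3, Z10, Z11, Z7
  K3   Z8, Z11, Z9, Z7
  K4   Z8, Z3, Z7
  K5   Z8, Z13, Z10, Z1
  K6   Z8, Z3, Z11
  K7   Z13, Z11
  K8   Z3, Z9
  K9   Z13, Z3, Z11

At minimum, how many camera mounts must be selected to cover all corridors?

3

K2, K3, K5 together cover {Z8, Z13, Z3, Z10, Z11, Z9, Z7, Z1} — every corridor.
No 2 of the 9 camera mounts cover everything (all 36 pairs fall short), so 3 is minimum.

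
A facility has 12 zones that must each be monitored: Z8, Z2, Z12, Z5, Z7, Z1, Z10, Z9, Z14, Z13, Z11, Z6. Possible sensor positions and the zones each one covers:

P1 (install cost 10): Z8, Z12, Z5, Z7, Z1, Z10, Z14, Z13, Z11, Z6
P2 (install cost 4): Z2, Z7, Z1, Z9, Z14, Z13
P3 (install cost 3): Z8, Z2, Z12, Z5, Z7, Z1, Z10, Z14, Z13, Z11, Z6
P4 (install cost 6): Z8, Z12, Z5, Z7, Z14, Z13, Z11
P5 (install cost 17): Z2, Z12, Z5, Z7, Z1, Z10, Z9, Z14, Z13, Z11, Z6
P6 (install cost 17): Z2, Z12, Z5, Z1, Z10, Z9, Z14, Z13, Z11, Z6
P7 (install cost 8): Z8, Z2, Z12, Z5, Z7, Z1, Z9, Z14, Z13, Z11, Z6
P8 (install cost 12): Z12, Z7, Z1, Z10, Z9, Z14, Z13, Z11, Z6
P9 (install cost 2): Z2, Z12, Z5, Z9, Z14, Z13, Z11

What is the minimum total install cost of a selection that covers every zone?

P3, P9 cover every zone at install cost 3 + 2 = 5.
Any cover uses at least 2 sensor positions; among all covering selections none totals below 5.

5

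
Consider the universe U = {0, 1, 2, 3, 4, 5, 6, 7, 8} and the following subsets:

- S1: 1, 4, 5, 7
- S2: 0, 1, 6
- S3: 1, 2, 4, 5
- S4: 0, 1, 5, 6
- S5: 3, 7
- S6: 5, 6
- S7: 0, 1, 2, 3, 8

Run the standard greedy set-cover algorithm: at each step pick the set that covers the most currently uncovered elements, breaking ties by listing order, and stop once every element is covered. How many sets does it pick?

Pick 1: S7 covers 5 new elements (0, 1, 2, 3, 8).
Pick 2: S1 covers 3 new elements (4, 5, 7).
Pick 3: S2 covers 1 new elements (6).
Greedy uses 3 sets.

3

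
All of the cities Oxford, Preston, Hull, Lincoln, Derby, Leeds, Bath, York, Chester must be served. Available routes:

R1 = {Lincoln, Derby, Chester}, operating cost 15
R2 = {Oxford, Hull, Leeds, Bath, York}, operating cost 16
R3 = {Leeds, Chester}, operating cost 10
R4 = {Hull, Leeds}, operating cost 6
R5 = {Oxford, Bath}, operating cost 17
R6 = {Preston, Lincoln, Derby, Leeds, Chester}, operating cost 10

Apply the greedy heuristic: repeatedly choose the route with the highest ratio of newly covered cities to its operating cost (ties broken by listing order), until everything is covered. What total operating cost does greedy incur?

26

Pick 1: R6 adds 5 new (Preston, Lincoln, Derby, Leeds, Chester) at operating cost 10 (ratio 5/10).
Pick 2: R2 adds 4 new (Oxford, Hull, Bath, York) at operating cost 16 (ratio 4/16).
Greedy total operating cost: 10 + 16 = 26.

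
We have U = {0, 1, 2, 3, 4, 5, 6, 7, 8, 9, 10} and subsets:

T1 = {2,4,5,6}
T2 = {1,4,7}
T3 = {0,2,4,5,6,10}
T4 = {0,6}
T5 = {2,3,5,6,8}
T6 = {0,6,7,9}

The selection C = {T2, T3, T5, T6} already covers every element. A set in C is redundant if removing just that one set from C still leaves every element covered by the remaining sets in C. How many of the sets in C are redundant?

0

Drop T2: 1 uncovered — not redundant.
Drop T3: 10 uncovered — not redundant.
Drop T5: 3, 8 uncovered — not redundant.
Drop T6: 9 uncovered — not redundant.
None of the sets in C is redundant.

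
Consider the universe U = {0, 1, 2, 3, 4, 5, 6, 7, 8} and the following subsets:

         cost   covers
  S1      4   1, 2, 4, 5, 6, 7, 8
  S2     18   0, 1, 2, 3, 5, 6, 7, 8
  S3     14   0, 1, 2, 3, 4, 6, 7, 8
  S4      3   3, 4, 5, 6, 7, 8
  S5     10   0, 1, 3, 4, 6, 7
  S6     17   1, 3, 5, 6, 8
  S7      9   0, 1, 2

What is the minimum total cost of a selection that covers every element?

S4, S7 cover every element at cost 3 + 9 = 12.
Any cover uses at least 2 sets; among all covering selections none totals below 12.
Greedy by coverage-per-cost would pick S4, S1, S7 for 16 — worse than the optimum 12.

12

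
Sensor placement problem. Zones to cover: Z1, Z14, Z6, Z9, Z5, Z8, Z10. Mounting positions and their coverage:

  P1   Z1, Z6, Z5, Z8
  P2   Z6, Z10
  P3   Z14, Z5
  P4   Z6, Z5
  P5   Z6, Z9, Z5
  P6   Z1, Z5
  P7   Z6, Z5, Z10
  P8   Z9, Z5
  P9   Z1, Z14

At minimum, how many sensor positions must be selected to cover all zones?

4

P1, P2, P3, P5 together cover {Z1, Z14, Z6, Z9, Z5, Z8, Z10} — every zone.
No 3 of the 9 sensor positions cover everything (all 84 triples fall short), so 4 is minimum.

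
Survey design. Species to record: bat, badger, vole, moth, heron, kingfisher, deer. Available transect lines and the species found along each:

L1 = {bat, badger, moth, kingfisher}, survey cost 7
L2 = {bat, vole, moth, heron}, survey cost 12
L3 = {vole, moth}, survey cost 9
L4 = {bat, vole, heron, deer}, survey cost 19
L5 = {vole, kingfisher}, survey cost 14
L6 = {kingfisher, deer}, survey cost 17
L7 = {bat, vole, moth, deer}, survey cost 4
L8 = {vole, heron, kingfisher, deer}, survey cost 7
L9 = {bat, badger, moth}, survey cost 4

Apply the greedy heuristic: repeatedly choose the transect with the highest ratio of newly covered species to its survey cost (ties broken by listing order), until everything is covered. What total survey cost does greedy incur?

18

Pick 1: L7 adds 4 new (bat, vole, moth, deer) at survey cost 4 (ratio 4/4).
Pick 2: L1 adds 2 new (badger, kingfisher) at survey cost 7 (ratio 2/7).
Pick 3: L8 adds 1 new (heron) at survey cost 7 (ratio 1/7).
Greedy total survey cost: 4 + 7 + 7 = 18. (The true optimum is 11, so greedy overshoots here.)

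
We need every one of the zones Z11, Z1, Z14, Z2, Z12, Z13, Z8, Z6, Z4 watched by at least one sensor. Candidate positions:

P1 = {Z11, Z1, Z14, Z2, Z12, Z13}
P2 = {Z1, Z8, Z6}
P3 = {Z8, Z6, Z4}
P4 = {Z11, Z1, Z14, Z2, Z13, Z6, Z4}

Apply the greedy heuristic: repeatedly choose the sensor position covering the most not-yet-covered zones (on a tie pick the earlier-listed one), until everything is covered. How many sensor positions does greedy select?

Pick 1: P4 covers 7 new zones (Z11, Z1, Z14, Z2, Z13, Z6, Z4).
Pick 2: P1 covers 1 new zones (Z12).
Pick 3: P2 covers 1 new zones (Z8).
Greedy uses 3 sensor positions. (The true minimum is 2.)

3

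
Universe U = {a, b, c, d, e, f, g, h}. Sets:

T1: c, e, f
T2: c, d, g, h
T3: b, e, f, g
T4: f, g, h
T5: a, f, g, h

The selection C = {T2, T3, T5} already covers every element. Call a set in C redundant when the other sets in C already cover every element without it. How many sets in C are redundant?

Drop T2: c, d uncovered — not redundant.
Drop T3: b, e uncovered — not redundant.
Drop T5: a uncovered — not redundant.
None of the sets in C is redundant.

0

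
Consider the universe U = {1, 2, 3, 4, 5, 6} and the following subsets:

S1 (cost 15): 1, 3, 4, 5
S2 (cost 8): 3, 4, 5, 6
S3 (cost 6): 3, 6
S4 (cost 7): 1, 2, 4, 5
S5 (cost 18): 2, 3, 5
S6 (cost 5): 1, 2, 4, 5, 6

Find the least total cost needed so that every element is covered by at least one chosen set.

S3, S6 cover every element at cost 6 + 5 = 11.
Any cover uses at least 2 sets; among all covering selections none totals below 11.

11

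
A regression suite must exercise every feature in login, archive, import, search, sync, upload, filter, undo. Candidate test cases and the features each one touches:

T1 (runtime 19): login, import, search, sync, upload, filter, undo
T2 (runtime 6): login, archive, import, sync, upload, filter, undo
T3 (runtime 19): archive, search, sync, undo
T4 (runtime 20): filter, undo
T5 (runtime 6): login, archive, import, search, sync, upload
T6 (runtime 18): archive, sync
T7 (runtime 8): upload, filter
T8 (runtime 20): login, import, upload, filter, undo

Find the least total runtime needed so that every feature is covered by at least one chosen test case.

12

T2, T5 cover every feature at runtime 6 + 6 = 12.
Any cover uses at least 2 test cases; among all covering selections none totals below 12.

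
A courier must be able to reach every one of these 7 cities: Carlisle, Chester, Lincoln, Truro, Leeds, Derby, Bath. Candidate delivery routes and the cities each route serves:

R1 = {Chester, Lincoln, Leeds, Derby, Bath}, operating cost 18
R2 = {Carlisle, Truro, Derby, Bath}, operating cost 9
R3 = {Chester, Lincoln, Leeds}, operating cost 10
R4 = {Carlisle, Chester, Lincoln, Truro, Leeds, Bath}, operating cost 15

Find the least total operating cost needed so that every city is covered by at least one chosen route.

19

R2, R3 cover every city at operating cost 9 + 10 = 19.
Any cover uses at least 2 routes; among all covering selections none totals below 19.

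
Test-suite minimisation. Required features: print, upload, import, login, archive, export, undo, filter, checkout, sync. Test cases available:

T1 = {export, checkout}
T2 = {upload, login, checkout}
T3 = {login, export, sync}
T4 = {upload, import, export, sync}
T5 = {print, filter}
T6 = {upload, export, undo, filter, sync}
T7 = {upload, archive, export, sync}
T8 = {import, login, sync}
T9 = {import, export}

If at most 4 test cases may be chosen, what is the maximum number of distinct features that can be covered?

9

Choosing T1, T5, T6, T8 covers {print, upload, import, login, export, undo, filter, checkout, sync} — 9 features.
No choice of 4 test cases does better; here archive is left uncovered.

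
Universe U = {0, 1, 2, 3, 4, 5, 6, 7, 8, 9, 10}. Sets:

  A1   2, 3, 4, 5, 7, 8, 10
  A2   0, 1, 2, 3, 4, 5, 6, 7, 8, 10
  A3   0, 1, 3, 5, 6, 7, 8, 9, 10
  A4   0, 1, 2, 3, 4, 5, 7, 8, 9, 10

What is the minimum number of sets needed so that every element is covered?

A1, A3 together cover {0, 1, 2, 3, 4, 5, 6, 7, 8, 9, 10} — every element.
No single set contains all 11 elements, so 2 is optimal.

2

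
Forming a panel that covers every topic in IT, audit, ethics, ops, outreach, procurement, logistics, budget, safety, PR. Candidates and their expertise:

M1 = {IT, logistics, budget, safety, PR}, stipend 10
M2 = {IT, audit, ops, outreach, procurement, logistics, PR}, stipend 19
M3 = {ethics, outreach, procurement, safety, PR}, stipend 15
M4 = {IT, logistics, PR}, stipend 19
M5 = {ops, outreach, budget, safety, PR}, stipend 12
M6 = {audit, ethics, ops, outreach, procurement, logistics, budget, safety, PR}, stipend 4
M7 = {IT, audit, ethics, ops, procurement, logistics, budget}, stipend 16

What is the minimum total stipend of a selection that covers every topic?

M1, M6 cover every topic at stipend 10 + 4 = 14.
Any cover uses at least 2 members; among all covering selections none totals below 14.

14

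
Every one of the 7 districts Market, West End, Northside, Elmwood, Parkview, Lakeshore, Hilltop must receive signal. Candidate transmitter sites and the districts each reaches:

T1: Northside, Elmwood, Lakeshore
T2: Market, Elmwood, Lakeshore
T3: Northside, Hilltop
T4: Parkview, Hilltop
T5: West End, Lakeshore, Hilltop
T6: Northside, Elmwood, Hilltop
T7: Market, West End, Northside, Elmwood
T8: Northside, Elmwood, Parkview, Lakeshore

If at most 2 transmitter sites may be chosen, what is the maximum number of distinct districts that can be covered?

6

Choosing T4, T7 covers {Market, West End, Northside, Elmwood, Parkview, Hilltop} — 6 districts.
No choice of 2 transmitter sites does better; here Lakeshore is left uncovered.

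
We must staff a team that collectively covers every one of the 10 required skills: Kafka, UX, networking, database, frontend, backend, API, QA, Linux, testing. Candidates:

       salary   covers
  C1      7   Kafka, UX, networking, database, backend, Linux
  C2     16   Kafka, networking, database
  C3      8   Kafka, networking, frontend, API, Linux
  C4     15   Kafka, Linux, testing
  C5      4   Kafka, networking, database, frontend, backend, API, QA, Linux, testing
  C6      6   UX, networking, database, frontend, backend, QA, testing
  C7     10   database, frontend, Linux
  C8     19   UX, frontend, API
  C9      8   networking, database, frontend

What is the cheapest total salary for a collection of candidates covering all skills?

10

C5, C6 cover every skill at salary 4 + 6 = 10.
Any cover uses at least 2 candidates; among all covering selections none totals below 10.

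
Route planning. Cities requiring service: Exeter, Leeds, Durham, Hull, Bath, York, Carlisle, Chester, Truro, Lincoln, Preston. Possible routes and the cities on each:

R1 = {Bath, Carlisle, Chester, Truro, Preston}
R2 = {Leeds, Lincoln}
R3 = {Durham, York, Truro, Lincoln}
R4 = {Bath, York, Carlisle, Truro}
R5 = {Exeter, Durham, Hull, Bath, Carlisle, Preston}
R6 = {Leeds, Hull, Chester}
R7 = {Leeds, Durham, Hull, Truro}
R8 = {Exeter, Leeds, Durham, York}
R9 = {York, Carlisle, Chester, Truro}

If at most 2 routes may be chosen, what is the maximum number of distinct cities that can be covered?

Choosing R1, R8 covers {Exeter, Leeds, Durham, Bath, York, Carlisle, Chester, Truro, Preston} — 9 cities.
No choice of 2 routes does better; here Hull, Lincoln are left uncovered.

9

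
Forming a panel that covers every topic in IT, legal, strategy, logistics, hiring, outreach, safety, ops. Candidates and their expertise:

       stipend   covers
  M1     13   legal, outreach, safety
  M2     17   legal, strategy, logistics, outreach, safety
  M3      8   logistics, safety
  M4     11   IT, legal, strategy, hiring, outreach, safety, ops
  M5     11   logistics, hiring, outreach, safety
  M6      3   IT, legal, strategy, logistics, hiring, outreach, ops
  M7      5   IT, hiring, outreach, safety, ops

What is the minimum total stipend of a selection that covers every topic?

8

M6, M7 cover every topic at stipend 3 + 5 = 8.
Any cover uses at least 2 members; among all covering selections none totals below 8.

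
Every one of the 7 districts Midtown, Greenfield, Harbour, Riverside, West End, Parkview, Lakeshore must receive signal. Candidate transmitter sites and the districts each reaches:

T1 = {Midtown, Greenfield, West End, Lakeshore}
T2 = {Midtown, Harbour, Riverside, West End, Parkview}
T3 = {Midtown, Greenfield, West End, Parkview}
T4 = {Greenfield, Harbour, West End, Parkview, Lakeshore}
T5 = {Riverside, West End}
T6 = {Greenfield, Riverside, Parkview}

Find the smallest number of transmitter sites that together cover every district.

T1, T2 together cover {Midtown, Greenfield, Harbour, Riverside, West End, Parkview, Lakeshore} — every district.
No single transmitter site contains all 7 districts, so 2 is optimal.

2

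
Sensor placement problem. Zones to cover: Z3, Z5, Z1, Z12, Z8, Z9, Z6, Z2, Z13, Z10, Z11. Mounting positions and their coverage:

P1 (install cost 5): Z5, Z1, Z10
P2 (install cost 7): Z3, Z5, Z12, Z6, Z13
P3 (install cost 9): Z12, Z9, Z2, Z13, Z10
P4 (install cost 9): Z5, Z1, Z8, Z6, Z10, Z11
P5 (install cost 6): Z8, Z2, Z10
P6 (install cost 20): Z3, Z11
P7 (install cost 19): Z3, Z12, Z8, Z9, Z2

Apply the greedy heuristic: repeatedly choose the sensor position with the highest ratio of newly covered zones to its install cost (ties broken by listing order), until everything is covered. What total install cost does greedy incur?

31

Pick 1: P2 adds 5 new (Z3, Z5, Z12, Z6, Z13) at install cost 7 (ratio 5/7).
Pick 2: P5 adds 3 new (Z8, Z2, Z10) at install cost 6 (ratio 3/6).
Pick 3: P4 adds 2 new (Z1, Z11) at install cost 9 (ratio 2/9).
Pick 4: P3 adds 1 new (Z9) at install cost 9 (ratio 1/9).
Greedy total install cost: 7 + 6 + 9 + 9 = 31. (The true optimum is 25, so greedy overshoots here.)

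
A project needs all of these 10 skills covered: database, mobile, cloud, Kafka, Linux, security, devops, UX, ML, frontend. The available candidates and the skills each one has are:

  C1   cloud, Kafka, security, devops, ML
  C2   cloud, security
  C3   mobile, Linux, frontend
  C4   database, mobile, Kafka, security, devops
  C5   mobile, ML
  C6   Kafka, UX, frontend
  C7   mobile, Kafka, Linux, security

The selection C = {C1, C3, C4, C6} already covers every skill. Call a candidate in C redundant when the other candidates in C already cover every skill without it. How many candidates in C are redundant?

Drop C1: cloud, ML uncovered — not redundant.
Drop C3: Linux uncovered — not redundant.
Drop C4: database uncovered — not redundant.
Drop C6: UX uncovered — not redundant.
None of the candidates in C is redundant.

0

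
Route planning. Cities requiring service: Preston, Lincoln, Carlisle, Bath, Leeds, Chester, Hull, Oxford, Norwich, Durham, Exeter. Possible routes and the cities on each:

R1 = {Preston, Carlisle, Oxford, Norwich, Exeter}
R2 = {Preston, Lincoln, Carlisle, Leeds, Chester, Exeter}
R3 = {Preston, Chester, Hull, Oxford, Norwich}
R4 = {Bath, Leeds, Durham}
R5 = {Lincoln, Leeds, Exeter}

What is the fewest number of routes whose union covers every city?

3

R2, R3, R4 together cover {Preston, Lincoln, Carlisle, Bath, Leeds, Chester, Hull, Oxford, Norwich, Durham, Exeter} — every city.
No 2 of the 5 routes cover everything (all 10 pairs fall short), so 3 is minimum.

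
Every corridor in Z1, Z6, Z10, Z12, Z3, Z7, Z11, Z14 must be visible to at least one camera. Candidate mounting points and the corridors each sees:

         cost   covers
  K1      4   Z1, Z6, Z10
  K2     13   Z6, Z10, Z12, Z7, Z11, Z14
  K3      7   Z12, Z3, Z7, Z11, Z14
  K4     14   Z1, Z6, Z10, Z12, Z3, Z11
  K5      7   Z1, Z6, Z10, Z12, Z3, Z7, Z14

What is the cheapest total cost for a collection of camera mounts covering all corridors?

K1, K3 cover every corridor at cost 4 + 7 = 11.
Any cover uses at least 2 camera mounts; among all covering selections none totals below 11.
Greedy by coverage-per-cost would pick K5, K3 for 14 — worse than the optimum 11.

11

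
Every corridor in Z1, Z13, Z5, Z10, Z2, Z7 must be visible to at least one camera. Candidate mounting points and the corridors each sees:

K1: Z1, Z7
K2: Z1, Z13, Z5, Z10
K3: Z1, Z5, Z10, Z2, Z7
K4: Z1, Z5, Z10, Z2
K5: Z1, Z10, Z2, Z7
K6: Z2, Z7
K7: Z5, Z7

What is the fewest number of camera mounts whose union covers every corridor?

K2, K3 together cover {Z1, Z13, Z5, Z10, Z2, Z7} — every corridor.
No single camera mount contains all 6 corridors, so 2 is optimal.

2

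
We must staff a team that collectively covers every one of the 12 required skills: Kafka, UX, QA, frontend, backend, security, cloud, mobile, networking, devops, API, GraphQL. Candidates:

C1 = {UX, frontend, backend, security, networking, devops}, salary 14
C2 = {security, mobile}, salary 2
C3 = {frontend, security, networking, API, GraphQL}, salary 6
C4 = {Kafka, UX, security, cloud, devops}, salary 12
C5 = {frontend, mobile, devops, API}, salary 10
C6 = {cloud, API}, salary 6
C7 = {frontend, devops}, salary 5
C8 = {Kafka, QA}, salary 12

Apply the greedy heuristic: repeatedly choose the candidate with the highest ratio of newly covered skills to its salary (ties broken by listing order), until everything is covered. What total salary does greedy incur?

46

Pick 1: C2 adds 2 new (security, mobile) at salary 2 (ratio 2/2).
Pick 2: C3 adds 4 new (frontend, networking, API, GraphQL) at salary 6 (ratio 4/6).
Pick 3: C4 adds 4 new (Kafka, UX, cloud, devops) at salary 12 (ratio 4/12).
Pick 4: C8 adds 1 new (QA) at salary 12 (ratio 1/12).
Pick 5: C1 adds 1 new (backend) at salary 14 (ratio 1/14).
Greedy total salary: 2 + 6 + 12 + 12 + 14 = 46. (The true optimum is 40, so greedy overshoots here.)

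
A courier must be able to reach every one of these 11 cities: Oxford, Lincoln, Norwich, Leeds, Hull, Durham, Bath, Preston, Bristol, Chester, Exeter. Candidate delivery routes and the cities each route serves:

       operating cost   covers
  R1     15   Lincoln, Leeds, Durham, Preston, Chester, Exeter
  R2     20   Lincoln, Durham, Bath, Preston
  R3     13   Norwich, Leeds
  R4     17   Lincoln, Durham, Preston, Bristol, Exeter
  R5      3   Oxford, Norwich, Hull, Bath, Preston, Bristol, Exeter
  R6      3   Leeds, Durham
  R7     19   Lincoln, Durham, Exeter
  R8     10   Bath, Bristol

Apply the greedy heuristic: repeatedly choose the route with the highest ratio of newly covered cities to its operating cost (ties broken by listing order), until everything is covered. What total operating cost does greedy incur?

21

Pick 1: R5 adds 7 new (Oxford, Norwich, Hull, Bath, Preston, Bristol, Exeter) at operating cost 3 (ratio 7/3).
Pick 2: R6 adds 2 new (Leeds, Durham) at operating cost 3 (ratio 2/3).
Pick 3: R1 adds 2 new (Lincoln, Chester) at operating cost 15 (ratio 2/15).
Greedy total operating cost: 3 + 3 + 15 = 21. (The true optimum is 18, so greedy overshoots here.)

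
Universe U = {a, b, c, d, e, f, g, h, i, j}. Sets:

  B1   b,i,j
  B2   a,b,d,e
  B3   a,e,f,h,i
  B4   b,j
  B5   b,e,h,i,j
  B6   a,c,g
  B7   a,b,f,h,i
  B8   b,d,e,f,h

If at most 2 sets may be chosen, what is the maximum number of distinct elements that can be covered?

8

Choosing B5, B6 covers {a, b, c, e, g, h, i, j} — 8 elements.
No choice of 2 sets does better; here d, f are left uncovered.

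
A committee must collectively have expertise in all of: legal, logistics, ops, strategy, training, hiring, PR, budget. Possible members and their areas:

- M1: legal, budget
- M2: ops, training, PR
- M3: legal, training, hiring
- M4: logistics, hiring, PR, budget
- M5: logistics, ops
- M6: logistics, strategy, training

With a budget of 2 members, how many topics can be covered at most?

Choosing M2, M4 covers {logistics, ops, training, hiring, PR, budget} — 6 topics.
No choice of 2 members does better; here legal, strategy are left uncovered.

6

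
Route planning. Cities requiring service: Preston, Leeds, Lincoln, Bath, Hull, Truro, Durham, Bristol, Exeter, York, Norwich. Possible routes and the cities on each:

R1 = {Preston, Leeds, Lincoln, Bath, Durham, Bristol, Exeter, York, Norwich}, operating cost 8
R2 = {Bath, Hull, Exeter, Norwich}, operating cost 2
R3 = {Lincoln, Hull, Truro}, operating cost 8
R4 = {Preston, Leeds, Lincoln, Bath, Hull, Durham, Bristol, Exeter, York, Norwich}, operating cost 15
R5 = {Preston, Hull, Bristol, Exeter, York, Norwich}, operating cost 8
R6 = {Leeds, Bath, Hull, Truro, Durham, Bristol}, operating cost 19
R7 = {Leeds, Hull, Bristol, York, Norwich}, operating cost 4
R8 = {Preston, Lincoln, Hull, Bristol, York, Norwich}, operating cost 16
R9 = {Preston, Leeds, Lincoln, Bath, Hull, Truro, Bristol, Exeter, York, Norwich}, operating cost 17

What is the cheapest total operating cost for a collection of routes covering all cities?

16

R1, R3 cover every city at operating cost 8 + 8 = 16.
Any cover uses at least 2 routes; among all covering selections none totals below 16.
Greedy by coverage-per-operating cost would pick R2, R1, R3 for 18 — worse than the optimum 16.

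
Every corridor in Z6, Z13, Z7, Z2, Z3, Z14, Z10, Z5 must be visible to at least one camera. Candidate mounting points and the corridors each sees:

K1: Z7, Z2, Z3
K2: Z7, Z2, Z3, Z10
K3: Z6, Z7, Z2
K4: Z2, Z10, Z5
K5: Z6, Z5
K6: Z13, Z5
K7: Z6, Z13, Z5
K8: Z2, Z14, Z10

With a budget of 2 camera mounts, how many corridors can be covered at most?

7

Choosing K2, K7 covers {Z6, Z13, Z7, Z2, Z3, Z10, Z5} — 7 corridors.
No choice of 2 camera mounts does better; here Z14 is left uncovered.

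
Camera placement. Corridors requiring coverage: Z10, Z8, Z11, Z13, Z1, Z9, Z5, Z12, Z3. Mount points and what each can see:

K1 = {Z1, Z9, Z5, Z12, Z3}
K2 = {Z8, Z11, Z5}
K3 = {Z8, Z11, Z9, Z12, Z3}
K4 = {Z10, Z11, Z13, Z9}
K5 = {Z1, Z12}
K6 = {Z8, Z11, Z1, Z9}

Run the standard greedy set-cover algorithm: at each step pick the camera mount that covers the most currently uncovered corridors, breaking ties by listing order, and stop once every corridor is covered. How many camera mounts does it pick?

Pick 1: K1 covers 5 new corridors (Z1, Z9, Z5, Z12, Z3).
Pick 2: K4 covers 3 new corridors (Z10, Z11, Z13).
Pick 3: K2 covers 1 new corridors (Z8).
Greedy uses 3 camera mounts.

3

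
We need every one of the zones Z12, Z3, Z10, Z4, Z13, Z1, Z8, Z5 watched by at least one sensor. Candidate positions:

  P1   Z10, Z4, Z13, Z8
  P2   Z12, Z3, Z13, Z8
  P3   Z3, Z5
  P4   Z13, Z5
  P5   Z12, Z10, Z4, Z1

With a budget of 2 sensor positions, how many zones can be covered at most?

7

Choosing P2, P5 covers {Z12, Z3, Z10, Z4, Z13, Z1, Z8} — 7 zones.
No choice of 2 sensor positions does better; here Z5 is left uncovered.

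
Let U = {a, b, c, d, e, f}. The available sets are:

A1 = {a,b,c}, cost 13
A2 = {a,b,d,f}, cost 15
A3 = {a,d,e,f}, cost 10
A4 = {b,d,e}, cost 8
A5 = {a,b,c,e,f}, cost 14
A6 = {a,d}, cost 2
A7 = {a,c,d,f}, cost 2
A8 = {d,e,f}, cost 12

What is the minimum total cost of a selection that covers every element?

10

A4, A7 cover every element at cost 8 + 2 = 10.
Any cover uses at least 2 sets; among all covering selections none totals below 10.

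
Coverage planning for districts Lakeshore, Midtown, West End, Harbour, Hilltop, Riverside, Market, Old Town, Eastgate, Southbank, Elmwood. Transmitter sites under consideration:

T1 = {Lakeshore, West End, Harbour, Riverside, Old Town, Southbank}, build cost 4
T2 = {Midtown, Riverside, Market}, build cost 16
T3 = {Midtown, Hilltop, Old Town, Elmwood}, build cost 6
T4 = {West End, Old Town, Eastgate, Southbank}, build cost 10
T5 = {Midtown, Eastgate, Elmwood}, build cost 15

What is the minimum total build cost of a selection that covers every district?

36

T1, T2, T3, T4 cover every district at build cost 4 + 16 + 6 + 10 = 36.
Any cover uses at least 4 transmitter sites; among all covering selections none totals below 36.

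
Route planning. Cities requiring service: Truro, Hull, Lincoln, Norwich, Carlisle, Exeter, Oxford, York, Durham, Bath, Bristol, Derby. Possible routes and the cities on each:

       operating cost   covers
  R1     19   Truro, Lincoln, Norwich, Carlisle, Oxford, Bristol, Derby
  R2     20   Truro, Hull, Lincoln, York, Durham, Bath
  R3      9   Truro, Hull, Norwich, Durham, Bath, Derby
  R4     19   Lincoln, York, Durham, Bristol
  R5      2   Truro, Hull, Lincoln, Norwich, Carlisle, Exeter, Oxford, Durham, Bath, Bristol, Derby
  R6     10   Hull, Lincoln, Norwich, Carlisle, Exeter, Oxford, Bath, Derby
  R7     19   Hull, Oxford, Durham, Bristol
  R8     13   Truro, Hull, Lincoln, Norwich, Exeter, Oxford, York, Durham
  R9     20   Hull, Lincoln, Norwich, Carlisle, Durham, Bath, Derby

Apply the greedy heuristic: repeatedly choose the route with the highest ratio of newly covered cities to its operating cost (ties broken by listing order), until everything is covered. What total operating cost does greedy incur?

Pick 1: R5 adds 11 new (Truro, Hull, Lincoln, Norwich, Carlisle, Exeter, Oxford, Durham, Bath, Bristol, Derby) at operating cost 2 (ratio 11/2).
Pick 2: R8 adds 1 new (York) at operating cost 13 (ratio 1/13).
Greedy total operating cost: 2 + 13 = 15.

15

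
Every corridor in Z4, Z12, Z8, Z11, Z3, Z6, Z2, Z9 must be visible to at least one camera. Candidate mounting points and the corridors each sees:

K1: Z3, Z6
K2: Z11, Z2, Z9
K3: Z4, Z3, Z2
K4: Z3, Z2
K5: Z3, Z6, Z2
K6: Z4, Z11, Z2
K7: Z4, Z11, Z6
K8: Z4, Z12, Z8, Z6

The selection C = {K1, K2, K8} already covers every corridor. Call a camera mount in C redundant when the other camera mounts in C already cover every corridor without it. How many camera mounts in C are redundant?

0

Drop K1: Z3 uncovered — not redundant.
Drop K2: Z11, Z2, Z9 uncovered — not redundant.
Drop K8: Z4, Z12, Z8 uncovered — not redundant.
None of the camera mounts in C is redundant.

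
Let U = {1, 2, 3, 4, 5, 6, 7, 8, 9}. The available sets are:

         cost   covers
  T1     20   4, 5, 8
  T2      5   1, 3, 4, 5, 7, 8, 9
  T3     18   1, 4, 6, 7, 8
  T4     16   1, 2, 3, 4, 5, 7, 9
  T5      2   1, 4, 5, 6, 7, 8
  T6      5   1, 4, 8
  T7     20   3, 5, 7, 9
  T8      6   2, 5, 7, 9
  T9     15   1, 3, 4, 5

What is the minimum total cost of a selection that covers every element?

T2, T5, T8 cover every element at cost 5 + 2 + 6 = 13.
Any cover uses at least 2 sets; among all covering selections none totals below 13.

13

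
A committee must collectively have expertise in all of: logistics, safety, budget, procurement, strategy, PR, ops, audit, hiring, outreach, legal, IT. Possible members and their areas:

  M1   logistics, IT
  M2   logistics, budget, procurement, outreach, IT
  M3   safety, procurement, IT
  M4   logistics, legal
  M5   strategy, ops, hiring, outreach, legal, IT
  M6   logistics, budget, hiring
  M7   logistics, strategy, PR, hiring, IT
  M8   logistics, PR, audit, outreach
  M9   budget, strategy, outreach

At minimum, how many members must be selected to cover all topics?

M2, M3, M5, M8 together cover {logistics, safety, budget, procurement, strategy, PR, ops, audit, hiring, outreach, legal, IT} — every topic.
No 3 of the 9 members cover everything (all 84 triples fall short), so 4 is minimum.

4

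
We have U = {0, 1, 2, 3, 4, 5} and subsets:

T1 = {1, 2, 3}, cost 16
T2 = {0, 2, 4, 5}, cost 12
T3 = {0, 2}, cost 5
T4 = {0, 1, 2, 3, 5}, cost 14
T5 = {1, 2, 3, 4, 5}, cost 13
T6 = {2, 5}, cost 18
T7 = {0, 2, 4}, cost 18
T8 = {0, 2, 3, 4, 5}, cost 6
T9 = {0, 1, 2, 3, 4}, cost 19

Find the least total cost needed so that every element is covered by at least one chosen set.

18

T3, T5 cover every element at cost 5 + 13 = 18.
Any cover uses at least 2 sets; among all covering selections none totals below 18.
Greedy by coverage-per-cost would pick T8, T5 for 19 — worse than the optimum 18.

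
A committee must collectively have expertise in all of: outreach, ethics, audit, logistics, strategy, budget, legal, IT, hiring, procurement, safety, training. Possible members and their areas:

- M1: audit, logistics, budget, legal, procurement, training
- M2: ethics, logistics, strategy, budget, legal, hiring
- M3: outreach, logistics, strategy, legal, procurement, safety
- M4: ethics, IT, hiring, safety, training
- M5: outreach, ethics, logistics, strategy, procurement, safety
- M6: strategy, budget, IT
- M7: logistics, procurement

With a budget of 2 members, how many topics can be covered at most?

10

Choosing M1, M4 covers {ethics, audit, logistics, budget, legal, IT, hiring, procurement, safety, training} — 10 topics.
No choice of 2 members does better; here outreach, strategy are left uncovered.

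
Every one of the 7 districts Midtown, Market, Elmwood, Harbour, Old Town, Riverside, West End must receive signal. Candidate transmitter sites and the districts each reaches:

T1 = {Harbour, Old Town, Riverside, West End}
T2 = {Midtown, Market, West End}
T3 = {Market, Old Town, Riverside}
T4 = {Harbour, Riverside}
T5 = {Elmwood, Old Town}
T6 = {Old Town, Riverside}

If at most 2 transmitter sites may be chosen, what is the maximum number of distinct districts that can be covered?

Choosing T1, T2 covers {Midtown, Market, Harbour, Old Town, Riverside, West End} — 6 districts.
No choice of 2 transmitter sites does better; here Elmwood is left uncovered.

6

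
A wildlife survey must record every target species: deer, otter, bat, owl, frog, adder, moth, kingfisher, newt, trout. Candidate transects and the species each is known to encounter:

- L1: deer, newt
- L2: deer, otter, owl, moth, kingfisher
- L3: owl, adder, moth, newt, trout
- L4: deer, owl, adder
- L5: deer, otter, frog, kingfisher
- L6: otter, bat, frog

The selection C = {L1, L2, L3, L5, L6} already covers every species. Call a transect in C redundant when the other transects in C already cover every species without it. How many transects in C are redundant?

Drop L1: the rest still cover every species — redundant.
Drop L2: the rest still cover every species — redundant.
Drop L3: adder, trout uncovered — not redundant.
Drop L5: the rest still cover every species — redundant.
Drop L6: bat uncovered — not redundant.
3 redundant: L1, L2, L5.

3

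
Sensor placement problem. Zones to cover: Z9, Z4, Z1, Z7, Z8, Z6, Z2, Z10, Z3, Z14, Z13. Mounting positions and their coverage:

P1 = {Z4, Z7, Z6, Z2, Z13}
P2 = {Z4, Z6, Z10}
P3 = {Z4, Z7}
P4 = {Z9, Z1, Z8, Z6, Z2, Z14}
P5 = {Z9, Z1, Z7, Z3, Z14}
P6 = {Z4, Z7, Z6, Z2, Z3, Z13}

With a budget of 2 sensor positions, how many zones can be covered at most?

Choosing P4, P6 covers {Z9, Z4, Z1, Z7, Z8, Z6, Z2, Z3, Z14, Z13} — 10 zones.
No choice of 2 sensor positions does better; here Z10 is left uncovered.

10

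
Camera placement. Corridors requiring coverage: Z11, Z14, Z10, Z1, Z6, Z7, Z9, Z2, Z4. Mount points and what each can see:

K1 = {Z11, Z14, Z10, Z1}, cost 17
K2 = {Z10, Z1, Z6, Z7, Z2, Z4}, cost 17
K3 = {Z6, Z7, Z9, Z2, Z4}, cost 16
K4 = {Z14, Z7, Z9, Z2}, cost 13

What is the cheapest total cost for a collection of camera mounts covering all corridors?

33

K1, K3 cover every corridor at cost 17 + 16 = 33.
Any cover uses at least 2 camera mounts; among all covering selections none totals below 33.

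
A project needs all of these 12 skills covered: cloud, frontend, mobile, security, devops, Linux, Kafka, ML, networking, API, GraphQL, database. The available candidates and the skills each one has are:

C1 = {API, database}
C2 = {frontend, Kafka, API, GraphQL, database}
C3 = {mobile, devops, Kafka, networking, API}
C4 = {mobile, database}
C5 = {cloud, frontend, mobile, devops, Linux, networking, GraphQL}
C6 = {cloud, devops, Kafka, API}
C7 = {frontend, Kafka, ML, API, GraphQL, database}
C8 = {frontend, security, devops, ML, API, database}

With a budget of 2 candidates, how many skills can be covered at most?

11

Choosing C5, C7 covers {cloud, frontend, mobile, devops, Linux, Kafka, ML, networking, API, GraphQL, database} — 11 skills.
No choice of 2 candidates does better; here security is left uncovered.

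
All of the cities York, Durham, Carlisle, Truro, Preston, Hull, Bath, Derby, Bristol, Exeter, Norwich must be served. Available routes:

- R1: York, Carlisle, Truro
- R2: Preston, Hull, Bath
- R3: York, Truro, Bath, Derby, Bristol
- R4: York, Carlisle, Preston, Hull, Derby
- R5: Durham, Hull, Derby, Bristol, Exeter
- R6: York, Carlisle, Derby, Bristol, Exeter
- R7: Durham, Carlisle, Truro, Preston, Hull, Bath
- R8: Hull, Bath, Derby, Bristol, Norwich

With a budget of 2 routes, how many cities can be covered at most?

Choosing R6, R7 covers {York, Durham, Carlisle, Truro, Preston, Hull, Bath, Derby, Bristol, Exeter} — 10 cities.
No choice of 2 routes does better; here Norwich is left uncovered.

10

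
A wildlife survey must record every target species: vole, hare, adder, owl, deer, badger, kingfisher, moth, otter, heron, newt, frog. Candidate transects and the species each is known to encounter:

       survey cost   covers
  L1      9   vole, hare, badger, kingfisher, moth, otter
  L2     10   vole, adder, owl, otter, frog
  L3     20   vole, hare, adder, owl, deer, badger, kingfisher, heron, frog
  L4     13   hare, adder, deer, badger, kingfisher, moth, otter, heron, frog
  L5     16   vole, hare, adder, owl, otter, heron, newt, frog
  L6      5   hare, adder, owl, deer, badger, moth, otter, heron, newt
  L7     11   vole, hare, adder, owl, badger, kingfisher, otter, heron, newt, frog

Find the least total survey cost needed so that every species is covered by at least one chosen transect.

16

L6, L7 cover every species at survey cost 5 + 11 = 16.
Any cover uses at least 2 transects; among all covering selections none totals below 16.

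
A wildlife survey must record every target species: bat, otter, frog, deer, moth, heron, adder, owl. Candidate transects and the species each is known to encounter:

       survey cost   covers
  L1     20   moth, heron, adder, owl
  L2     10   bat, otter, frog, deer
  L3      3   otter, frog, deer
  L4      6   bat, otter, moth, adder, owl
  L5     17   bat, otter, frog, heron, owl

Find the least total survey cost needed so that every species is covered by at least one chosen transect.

L3, L4, L5 cover every species at survey cost 3 + 6 + 17 = 26.
Any cover uses at least 2 transects; among all covering selections none totals below 26.

26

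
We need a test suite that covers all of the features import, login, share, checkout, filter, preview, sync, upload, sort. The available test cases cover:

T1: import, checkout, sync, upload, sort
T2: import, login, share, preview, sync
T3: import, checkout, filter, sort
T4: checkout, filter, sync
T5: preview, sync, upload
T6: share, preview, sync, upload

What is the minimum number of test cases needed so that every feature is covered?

T1, T2, T3 together cover {import, login, share, checkout, filter, preview, sync, upload, sort} — every feature.
No 2 of the 6 test cases cover everything (all 15 pairs fall short), so 3 is minimum.

3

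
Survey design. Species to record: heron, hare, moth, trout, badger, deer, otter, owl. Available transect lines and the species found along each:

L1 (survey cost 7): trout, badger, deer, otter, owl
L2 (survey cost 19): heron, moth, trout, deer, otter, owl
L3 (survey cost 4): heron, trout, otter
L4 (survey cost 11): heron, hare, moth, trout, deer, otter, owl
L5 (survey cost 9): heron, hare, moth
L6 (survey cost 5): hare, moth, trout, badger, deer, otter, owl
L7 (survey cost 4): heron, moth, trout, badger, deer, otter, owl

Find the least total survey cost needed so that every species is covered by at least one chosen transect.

9

L3, L6 cover every species at survey cost 4 + 5 = 9.
Any cover uses at least 2 transects; among all covering selections none totals below 9.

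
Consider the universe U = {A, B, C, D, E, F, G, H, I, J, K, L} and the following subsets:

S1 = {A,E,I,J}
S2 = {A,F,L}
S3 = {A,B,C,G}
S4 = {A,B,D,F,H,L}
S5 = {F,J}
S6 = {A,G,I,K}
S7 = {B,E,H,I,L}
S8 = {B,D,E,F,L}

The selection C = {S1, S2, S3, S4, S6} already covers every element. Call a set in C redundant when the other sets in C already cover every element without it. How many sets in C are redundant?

1

Drop S1: E, J uncovered — not redundant.
Drop S2: the rest still cover every element — redundant.
Drop S3: C uncovered — not redundant.
Drop S4: D, H uncovered — not redundant.
Drop S6: K uncovered — not redundant.
1 redundant: S2.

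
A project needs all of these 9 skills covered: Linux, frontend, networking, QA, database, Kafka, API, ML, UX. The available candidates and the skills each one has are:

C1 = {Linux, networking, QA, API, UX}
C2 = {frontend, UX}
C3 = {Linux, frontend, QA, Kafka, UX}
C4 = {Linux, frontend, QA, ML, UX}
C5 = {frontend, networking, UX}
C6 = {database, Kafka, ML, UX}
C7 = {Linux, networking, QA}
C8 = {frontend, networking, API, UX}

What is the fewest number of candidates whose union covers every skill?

C1, C2, C6 together cover {Linux, frontend, networking, QA, database, Kafka, API, ML, UX} — every skill.
No 2 of the 8 candidates cover everything (all 28 pairs fall short), so 3 is minimum.

3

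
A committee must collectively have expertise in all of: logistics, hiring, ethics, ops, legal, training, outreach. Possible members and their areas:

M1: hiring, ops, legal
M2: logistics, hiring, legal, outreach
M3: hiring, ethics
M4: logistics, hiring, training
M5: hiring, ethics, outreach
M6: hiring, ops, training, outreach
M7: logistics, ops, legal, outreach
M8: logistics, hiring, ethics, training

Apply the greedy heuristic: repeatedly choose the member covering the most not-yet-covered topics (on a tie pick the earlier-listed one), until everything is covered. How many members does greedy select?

Pick 1: M2 covers 4 new topics (logistics, hiring, legal, outreach).
Pick 2: M6 covers 2 new topics (ops, training).
Pick 3: M3 covers 1 new topics (ethics).
Greedy uses 3 members. (The true minimum is 2.)

3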